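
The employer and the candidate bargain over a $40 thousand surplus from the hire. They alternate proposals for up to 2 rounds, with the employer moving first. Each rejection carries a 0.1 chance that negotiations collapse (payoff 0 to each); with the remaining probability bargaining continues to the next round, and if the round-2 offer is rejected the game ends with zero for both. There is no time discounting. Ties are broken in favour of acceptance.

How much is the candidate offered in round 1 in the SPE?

By backward induction:
Round 2 (the candidate proposes): the employer will accept anything ≥ 0, so the candidate offers 0 and keeps 40.
Round 1 (the employer proposes): rejecting gives the candidate an expected 0.9 × 40 = 36, so the employer offers 36, keeping 4.

36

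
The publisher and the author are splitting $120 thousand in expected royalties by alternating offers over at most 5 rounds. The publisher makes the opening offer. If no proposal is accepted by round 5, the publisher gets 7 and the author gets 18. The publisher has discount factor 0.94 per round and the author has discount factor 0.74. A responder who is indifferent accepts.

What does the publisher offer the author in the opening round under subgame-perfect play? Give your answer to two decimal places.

By backward induction:
Round 5 (the publisher proposes): the author gets 18 if talks fail, so the publisher offers 18 and keeps 102.
Round 4 (the author proposes): the publisher can get 102 next round, worth 0.94 × 102 = 95.88 now. The author offers 95.88 and keeps 120 − 95.88 = 24.12.
Round 3 (the publisher proposes): the author can get 24.12 next round, worth 0.74 × 24.12 = 17.8488 now; the publisher offers that and keeps 102.1512.
Round 2 (the author proposes): the publisher can get 102.1512 next round, worth 0.94 × 102.1512 = 96.022128 now. The author offers 96.022128 and keeps 120 − 96.022128 = 23.977872.
Round 1 (the publisher proposes): the author can get 23.977872 next round, worth 0.74 × 23.977872 = 17.74362528 now, so the publisher offers 17.74362528, keeping 102.25637472.

17.74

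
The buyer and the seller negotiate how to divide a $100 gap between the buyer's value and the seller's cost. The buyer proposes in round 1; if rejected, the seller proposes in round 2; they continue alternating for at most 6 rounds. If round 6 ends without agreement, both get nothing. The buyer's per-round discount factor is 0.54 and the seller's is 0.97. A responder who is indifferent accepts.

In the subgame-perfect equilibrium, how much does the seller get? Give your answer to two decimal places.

Round 6 (the seller proposes): rejection yields 0 for the buyer; the seller offers 0 and keeps 100.
Round 5 (the buyer proposes): the seller can get 100 next round, worth 0.97 × 100 = 97 now; the buyer offers that and keeps 3.
Round 4 (the seller proposes): the buyer can get 3 next round, worth 0.54 × 3 = 1.62 now, so the seller offers 1.62, keeping 98.38.
Round 3 (the buyer proposes): the seller can get 98.38 next round, worth 0.97 × 98.38 = 95.4286 now, so the buyer offers 95.4286, keeping 4.5714.
Round 2 (the seller proposes): the buyer can get 4.5714 next round, worth 0.54 × 4.5714 = 2.468556 now. The seller offers 2.468556 and keeps 100 − 2.468556 = 97.531444.
Round 1 (the buyer proposes): the seller can get 97.531444 next round, worth 0.97 × 97.531444 = 94.60550068 now, so the buyer offers 94.60550068, keeping 5.39449932.

94.61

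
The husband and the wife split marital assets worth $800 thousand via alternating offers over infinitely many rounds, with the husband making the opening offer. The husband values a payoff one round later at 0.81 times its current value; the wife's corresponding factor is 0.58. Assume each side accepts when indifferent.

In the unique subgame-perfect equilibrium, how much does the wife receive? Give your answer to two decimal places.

Let x be the husband's share when the husband proposes and y be the wife's share when the wife proposes.
The wife accepts iff offered ≥ 0.58·y, so x = 800 − 0.58y. Symmetrically y = 800 − 0.81x.
Substituting: x = 800 − 0.58(800 − 0.81x), giving x(1 − 0.81·0.58) = 800(1 − 0.58).
So x = 800 × 0.42 / 0.5302 ≈ 633.7231, and the wife receives 800 − x ≈ 166.2769.

166.28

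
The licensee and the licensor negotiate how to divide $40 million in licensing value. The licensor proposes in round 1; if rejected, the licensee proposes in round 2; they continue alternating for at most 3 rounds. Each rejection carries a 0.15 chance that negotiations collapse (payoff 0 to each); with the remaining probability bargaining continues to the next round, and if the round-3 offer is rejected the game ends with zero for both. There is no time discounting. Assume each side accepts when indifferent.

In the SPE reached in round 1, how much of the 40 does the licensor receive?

Round 3 (the licensor proposes): the licensee will accept anything ≥ 0, so the licensor offers 0 and keeps 40.
Round 2 (the licensee proposes): rejecting gives the licensor an expected 0.85 × 40 = 34, so the licensee offers 34, keeping 6.
Round 1 (the licensor proposes): rejecting gives the licensee an expected 0.85 × 6 = 5.1; the licensor offers that and keeps 34.9.

34.9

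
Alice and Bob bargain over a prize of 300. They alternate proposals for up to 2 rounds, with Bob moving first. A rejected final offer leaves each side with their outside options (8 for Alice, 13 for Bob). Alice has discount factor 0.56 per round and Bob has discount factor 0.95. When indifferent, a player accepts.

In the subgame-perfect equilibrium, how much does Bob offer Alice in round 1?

Round 2 (Alice proposes): Bob gets 13 if talks fail, so Alice offers 13 and keeps 287.
Round 1 (Bob proposes): Alice can get 287 next round, worth 0.56 × 287 = 160.72 now. Bob offers 160.72 and keeps 300 − 160.72 = 139.28.

160.72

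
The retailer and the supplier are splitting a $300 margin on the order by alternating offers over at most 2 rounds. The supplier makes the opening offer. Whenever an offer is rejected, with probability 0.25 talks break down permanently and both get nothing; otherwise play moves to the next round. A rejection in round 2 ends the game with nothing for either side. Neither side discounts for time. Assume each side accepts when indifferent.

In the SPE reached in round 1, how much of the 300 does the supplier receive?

75

Round 2 (the retailer proposes): rejection yields 0 for the supplier; the retailer offers 0 and keeps 300.
Round 1 (the supplier proposes): rejecting gives the retailer an expected 0.75 × 300 = 225; the supplier offers that and keeps 75.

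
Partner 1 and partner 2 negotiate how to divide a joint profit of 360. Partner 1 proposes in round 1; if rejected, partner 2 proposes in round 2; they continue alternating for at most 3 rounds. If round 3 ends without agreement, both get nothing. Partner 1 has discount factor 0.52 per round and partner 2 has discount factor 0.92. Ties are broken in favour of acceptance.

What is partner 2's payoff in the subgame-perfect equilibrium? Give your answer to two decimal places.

Round 3 (partner 1 proposes): partner 2 will accept anything ≥ 0, so partner 1 offers 0 and keeps 360.
Round 2 (partner 2 proposes): partner 1 can get 360 next round, worth 0.52 × 360 = 187.2 now, so partner 2 offers 187.2, keeping 172.8.
Round 1 (partner 1 proposes): partner 2 can get 172.8 next round, worth 0.92 × 172.8 = 158.976 now. Partner 1 offers 158.976 and keeps 360 − 158.976 = 201.024.

158.98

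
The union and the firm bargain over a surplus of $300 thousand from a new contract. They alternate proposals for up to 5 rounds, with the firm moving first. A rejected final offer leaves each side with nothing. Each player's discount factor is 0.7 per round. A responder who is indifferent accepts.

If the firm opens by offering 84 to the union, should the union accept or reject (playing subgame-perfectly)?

Round 5 (the firm proposes): rejection yields 0 for the union; the firm offers 0 and keeps 300.
Round 4 (the union proposes): the firm can get 300 next round, worth 0.7 × 300 = 210 now. The union offers 210 and keeps 300 − 210 = 90.
Round 3 (the firm proposes): the union can get 90 next round, worth 0.7 × 90 = 63 now, so the firm offers 63, keeping 237.
Round 2 (the union proposes): the firm can get 237 next round, worth 0.7 × 237 = 165.9 now, so the union offers 165.9, keeping 134.1.
So by rejecting in round 1, the union gets 134.1 next round, worth 0.7 × 134.1 = 93.87 now.
Offer 84 < 93.87, so the union rejects.

Reject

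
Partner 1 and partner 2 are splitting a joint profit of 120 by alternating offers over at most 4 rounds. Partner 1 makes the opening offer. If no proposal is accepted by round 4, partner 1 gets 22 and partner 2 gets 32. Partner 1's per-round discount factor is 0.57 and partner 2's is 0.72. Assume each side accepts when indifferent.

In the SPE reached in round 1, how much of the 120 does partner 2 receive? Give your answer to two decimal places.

Round 4 (partner 2 proposes): partner 1 gets 22 if talks fail, so partner 2 offers 22 and keeps 98.
Round 3 (partner 1 proposes): partner 2 can get 98 next round, worth 0.72 × 98 = 70.56 now; partner 1 offers that and keeps 49.44.
Round 2 (partner 2 proposes): partner 1 can get 49.44 next round, worth 0.57 × 49.44 = 28.1808 now. Partner 2 offers 28.1808 and keeps 120 − 28.1808 = 91.8192.
Round 1 (partner 1 proposes): partner 2 can get 91.8192 next round, worth 0.72 × 91.8192 = 66.109824 now. Partner 1 offers 66.109824 and keeps 120 − 66.109824 = 53.890176.

66.11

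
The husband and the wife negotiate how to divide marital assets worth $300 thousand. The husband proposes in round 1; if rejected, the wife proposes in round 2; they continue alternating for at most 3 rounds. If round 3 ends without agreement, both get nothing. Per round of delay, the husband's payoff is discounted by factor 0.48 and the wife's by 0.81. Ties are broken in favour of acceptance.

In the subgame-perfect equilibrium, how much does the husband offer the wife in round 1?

Round 3 (the husband proposes): rejection yields 0 for the wife; the husband offers 0 and keeps 300.
Round 2 (the wife proposes): the husband can get 300 next round, worth 0.48 × 300 = 144 now. The wife offers 144 and keeps 300 − 144 = 156.
Round 1 (the husband proposes): the wife can get 156 next round, worth 0.81 × 156 = 126.36 now, so the husband offers 126.36, keeping 173.64.

126.36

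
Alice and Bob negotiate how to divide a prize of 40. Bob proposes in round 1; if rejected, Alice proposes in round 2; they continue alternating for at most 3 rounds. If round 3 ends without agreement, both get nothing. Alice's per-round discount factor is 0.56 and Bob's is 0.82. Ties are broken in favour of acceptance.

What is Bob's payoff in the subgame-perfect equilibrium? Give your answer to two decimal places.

Round 3 (Bob proposes): Alice will accept anything ≥ 0, so Bob offers 0 and keeps 40.
Round 2 (Alice proposes): Bob can get 40 next round, worth 0.82 × 40 = 32.8 now, so Alice offers 32.8, keeping 7.2.
Round 1 (Bob proposes): Alice can get 7.2 next round, worth 0.56 × 7.2 = 4.032 now; Bob offers that and keeps 35.968.

35.97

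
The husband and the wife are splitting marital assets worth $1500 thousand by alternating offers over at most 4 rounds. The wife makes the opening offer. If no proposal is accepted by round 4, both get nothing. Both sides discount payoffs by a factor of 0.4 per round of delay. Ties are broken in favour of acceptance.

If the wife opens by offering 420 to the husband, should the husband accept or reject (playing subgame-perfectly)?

Reject

Round 4 (the husband proposes): the wife will accept anything ≥ 0, so the husband offers 0 and keeps 1500.
Round 3 (the wife proposes): the husband can get 1500 next round, worth 0.4 × 1500 = 600 now. The wife offers 600 and keeps 1500 − 600 = 900.
Round 2 (the husband proposes): the wife can get 900 next round, worth 0.4 × 900 = 360 now. The husband offers 360 and keeps 1500 − 360 = 1140.
So by rejecting in round 1, the husband gets 1140 next round, worth 0.4 × 1140 = 456 now.
Offer 420 < 456, so the husband rejects.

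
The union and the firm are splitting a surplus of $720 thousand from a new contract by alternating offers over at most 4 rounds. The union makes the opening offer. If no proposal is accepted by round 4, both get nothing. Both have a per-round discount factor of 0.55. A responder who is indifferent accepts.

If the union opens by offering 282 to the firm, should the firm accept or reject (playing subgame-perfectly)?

Work out the firm's continuation value if the offer is rejected.
Round 4 (the firm proposes): the union will accept anything ≥ 0, so the firm offers 0 and keeps 720.
Round 3 (the union proposes): the firm can get 720 next round, worth 0.55 × 720 = 396 now. The union offers 396 and keeps 720 − 396 = 324.
Round 2 (the firm proposes): the union can get 324 next round, worth 0.55 × 324 = 178.2 now. The firm offers 178.2 and keeps 720 − 178.2 = 541.8.
So by rejecting in round 1, the firm gets 541.8 next round, worth 0.55 × 541.8 = 297.99 now.
Offer 282 < 297.99, so the firm rejects.

Reject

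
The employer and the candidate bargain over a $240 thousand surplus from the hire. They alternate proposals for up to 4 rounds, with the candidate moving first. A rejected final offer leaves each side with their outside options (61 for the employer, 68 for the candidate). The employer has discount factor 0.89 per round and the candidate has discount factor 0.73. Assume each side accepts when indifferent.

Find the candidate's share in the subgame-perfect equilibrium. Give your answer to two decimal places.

82.87

Solve by backward induction from round 4.
Round 4 (the employer proposes): the candidate gets 68 if talks fail, so the employer offers 68 and keeps 172.
Round 3 (the candidate proposes): the employer can get 172 next round, worth 0.89 × 172 = 153.08 now; the candidate offers that and keeps 86.92.
Round 2 (the employer proposes): the candidate can get 86.92 next round, worth 0.73 × 86.92 = 63.4516 now, so the employer offers 63.4516, keeping 176.5484.
Round 1 (the candidate proposes): the employer can get 176.5484 next round, worth 0.89 × 176.5484 = 157.128076 now. The candidate offers 157.128076 and keeps 240 − 157.128076 = 82.871924.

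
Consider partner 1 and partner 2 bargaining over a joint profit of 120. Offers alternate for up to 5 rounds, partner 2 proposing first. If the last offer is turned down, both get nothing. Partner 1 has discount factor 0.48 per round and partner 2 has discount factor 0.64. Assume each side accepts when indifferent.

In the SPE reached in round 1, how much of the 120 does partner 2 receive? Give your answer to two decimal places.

92.89

Round 5 (partner 2 proposes): rejection yields 0 for partner 1; partner 2 offers 0 and keeps 120.
Round 4 (partner 1 proposes): partner 2 can get 120 next round, worth 0.64 × 120 = 76.8 now; partner 1 offers that and keeps 43.2.
Round 3 (partner 2 proposes): partner 1 can get 43.2 next round, worth 0.48 × 43.2 = 20.736 now, so partner 2 offers 20.736, keeping 99.264.
Round 2 (partner 1 proposes): partner 2 can get 99.264 next round, worth 0.64 × 99.264 = 63.52896 now; partner 1 offers that and keeps 56.47104.
Round 1 (partner 2 proposes): partner 1 can get 56.47104 next round, worth 0.48 × 56.47104 = 27.1060992 now; partner 2 offers that and keeps 92.8939008.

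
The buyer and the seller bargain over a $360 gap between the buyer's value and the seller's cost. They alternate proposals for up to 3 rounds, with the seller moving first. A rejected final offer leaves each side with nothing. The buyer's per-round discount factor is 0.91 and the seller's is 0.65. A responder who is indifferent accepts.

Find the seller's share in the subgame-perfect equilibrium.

Round 3 (the seller proposes): the buyer will accept anything ≥ 0, so the seller offers 0 and keeps 360.
Round 2 (the buyer proposes): the seller can get 360 next round, worth 0.65 × 360 = 234 now. The buyer offers 234 and keeps 360 − 234 = 126.
Round 1 (the seller proposes): the buyer can get 126 next round, worth 0.91 × 126 = 114.66 now; the seller offers that and keeps 245.34.

245.34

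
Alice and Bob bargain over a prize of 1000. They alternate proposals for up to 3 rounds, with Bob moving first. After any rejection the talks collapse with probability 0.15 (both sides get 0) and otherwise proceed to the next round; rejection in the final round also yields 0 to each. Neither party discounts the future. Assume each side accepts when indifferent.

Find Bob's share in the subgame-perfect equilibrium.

Round 3 (Bob proposes): rejection yields 0 for Alice; Bob offers 0 and keeps 1000.
Round 2 (Alice proposes): rejecting gives Bob an expected 0.85 × 1000 = 850. Alice offers 850 and keeps 1000 − 850 = 150.
Round 1 (Bob proposes): rejecting gives Alice an expected 0.85 × 150 = 127.5. Bob offers 127.5 and keeps 1000 − 127.5 = 872.5.

872.5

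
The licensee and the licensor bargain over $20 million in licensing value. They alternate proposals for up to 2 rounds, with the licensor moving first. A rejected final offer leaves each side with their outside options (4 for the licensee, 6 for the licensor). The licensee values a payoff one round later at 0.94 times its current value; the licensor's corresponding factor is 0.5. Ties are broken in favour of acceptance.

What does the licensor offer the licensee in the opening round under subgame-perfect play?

13.16

Round 2 (the licensee proposes): the licensor gets 6 if talks fail, so the licensee offers 6 and keeps 14.
Round 1 (the licensor proposes): the licensee can get 14 next round, worth 0.94 × 14 = 13.16 now, so the licensor offers 13.16, keeping 6.84.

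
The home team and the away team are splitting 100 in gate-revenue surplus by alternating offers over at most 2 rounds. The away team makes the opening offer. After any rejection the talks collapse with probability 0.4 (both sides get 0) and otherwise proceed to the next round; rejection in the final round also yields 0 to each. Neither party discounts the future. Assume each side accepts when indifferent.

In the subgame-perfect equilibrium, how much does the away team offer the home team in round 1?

60

By backward induction:
Round 2 (the home team proposes): the away team will accept anything ≥ 0, so the home team offers 0 and keeps 100.
Round 1 (the away team proposes): rejecting gives the home team an expected 0.6 × 100 = 60; the away team offers that and keeps 40.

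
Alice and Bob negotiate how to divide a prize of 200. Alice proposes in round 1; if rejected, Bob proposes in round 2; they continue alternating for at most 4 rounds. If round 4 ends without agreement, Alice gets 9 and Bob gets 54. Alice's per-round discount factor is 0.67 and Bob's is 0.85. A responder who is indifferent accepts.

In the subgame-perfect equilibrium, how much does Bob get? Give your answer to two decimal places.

Round 4 (Bob proposes): Alice gets 9 if talks fail, so Bob offers 9 and keeps 191.
Round 3 (Alice proposes): Bob can get 191 next round, worth 0.85 × 191 = 162.35 now, so Alice offers 162.35, keeping 37.65.
Round 2 (Bob proposes): Alice can get 37.65 next round, worth 0.67 × 37.65 = 25.2255 now, so Bob offers 25.2255, keeping 174.7745.
Round 1 (Alice proposes): Bob can get 174.7745 next round, worth 0.85 × 174.7745 = 148.558325 now; Alice offers that and keeps 51.441675.

148.56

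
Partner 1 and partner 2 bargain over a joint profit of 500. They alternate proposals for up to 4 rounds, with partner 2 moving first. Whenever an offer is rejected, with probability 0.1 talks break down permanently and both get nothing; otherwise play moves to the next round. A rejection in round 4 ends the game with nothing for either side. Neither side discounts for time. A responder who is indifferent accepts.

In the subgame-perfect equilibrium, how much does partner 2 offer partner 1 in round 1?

Round 4 (partner 1 proposes): rejection yields 0 for partner 2; partner 1 offers 0 and keeps 500.
Round 3 (partner 2 proposes): rejecting gives partner 1 an expected 0.9 × 500 = 450; partner 2 offers that and keeps 50.
Round 2 (partner 1 proposes): rejecting gives partner 2 an expected 0.9 × 50 = 45, so partner 1 offers 45, keeping 455.
Round 1 (partner 2 proposes): rejecting gives partner 1 an expected 0.9 × 455 = 409.5; partner 2 offers that and keeps 90.5.

409.5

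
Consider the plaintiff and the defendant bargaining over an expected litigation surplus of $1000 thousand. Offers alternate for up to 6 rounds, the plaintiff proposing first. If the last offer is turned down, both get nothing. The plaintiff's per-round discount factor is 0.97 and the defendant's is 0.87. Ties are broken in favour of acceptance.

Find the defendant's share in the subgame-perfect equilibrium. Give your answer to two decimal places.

Round 6 (the defendant proposes): rejection yields 0 for the plaintiff; the defendant offers 0 and keeps 1000.
Round 5 (the plaintiff proposes): the defendant can get 1000 next round, worth 0.87 × 1000 = 870 now; the plaintiff offers that and keeps 130.
Round 4 (the defendant proposes): the plaintiff can get 130 next round, worth 0.97 × 130 = 126.1 now, so the defendant offers 126.1, keeping 873.9.
Round 3 (the plaintiff proposes): the defendant can get 873.9 next round, worth 0.87 × 873.9 = 760.293 now; the plaintiff offers that and keeps 239.707.
Round 2 (the defendant proposes): the plaintiff can get 239.707 next round, worth 0.97 × 239.707 = 232.51579 now, so the defendant offers 232.51579, keeping 767.48421.
Round 1 (the plaintiff proposes): the defendant can get 767.48421 next round, worth 0.87 × 767.48421 = 667.7112627 now; the plaintiff offers that and keeps 332.2887373.

667.71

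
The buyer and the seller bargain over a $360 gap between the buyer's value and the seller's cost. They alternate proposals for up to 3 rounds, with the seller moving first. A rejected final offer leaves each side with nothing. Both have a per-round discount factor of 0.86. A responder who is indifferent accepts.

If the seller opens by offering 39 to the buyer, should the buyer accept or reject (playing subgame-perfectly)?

Round 3 (the seller proposes): rejection yields 0 for the buyer; the seller offers 0 and keeps 360.
Round 2 (the buyer proposes): the seller can get 360 next round, worth 0.86 × 360 = 309.6 now. The buyer offers 309.6 and keeps 360 − 309.6 = 50.4.
So by rejecting in round 1, the buyer gets 50.4 next round, worth 0.86 × 50.4 = 43.344 now.
Offer 39 < 43.344, so the buyer rejects.

Reject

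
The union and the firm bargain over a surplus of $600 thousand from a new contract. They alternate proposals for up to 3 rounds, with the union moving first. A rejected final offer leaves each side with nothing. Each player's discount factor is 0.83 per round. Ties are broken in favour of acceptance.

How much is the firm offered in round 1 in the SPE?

Work backward from the last round.
Round 3 (the union proposes): rejection yields 0 for the firm; the union offers 0 and keeps 600.
Round 2 (the firm proposes): the union can get 600 next round, worth 0.83 × 600 = 498 now, so the firm offers 498, keeping 102.
Round 1 (the union proposes): the firm can get 102 next round, worth 0.83 × 102 = 84.66 now, so the union offers 84.66, keeping 515.34.

84.66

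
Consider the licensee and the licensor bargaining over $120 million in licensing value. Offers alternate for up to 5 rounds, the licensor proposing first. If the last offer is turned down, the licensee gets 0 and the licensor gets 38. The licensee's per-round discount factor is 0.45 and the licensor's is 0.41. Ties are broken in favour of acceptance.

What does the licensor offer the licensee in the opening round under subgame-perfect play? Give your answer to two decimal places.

Round 5 (the licensor proposes): rejection yields 0 for the licensee; the licensor offers 0 and keeps 120.
Round 4 (the licensee proposes): the licensor can get 120 next round, worth 0.41 × 120 = 49.2 now. The licensee offers 49.2 and keeps 120 − 49.2 = 70.8.
Round 3 (the licensor proposes): the licensee can get 70.8 next round, worth 0.45 × 70.8 = 31.86 now; the licensor offers that and keeps 88.14.
Round 2 (the licensee proposes): the licensor can get 88.14 next round, worth 0.41 × 88.14 = 36.1374 now, so the licensee offers 36.1374, keeping 83.8626.
Round 1 (the licensor proposes): the licensee can get 83.8626 next round, worth 0.45 × 83.8626 = 37.73817 now, so the licensor offers 37.73817, keeping 82.26183.

37.74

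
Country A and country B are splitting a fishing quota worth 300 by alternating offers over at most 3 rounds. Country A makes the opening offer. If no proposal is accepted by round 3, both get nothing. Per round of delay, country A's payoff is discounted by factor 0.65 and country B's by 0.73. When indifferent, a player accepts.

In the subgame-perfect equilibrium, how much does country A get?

223.35

Round 3 (country A proposes): country B will accept anything ≥ 0, so country A offers 0 and keeps 300.
Round 2 (country B proposes): country A can get 300 next round, worth 0.65 × 300 = 195 now, so country B offers 195, keeping 105.
Round 1 (country A proposes): country B can get 105 next round, worth 0.73 × 105 = 76.65 now, so country A offers 76.65, keeping 223.35.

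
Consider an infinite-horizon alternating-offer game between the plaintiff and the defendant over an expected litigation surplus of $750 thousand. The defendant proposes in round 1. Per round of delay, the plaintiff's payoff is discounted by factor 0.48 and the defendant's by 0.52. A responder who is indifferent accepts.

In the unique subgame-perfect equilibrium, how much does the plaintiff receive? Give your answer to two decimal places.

230.28

In a stationary SPE each proposer offers the other exactly their discounted continuation value.
If the defendant keeps x when proposing and the plaintiff keeps y when proposing, then x = 750 − 0.48y and y = 750 − 0.52x.
Solving: x = 750(1 − 0.48) / (1 − 0.52·0.48) = 390 / 0.7504 ≈ 519.7228.
The plaintiff gets 750 − 519.7228 ≈ 230.2772.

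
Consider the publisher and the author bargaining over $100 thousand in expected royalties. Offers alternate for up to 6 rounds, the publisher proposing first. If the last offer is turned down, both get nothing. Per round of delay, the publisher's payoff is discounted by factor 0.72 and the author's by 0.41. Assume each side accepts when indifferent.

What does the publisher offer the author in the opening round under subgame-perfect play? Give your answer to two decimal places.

Round 6 (the author proposes): the publisher will accept anything ≥ 0, so the author offers 0 and keeps 100.
Round 5 (the publisher proposes): the author can get 100 next round, worth 0.41 × 100 = 41 now, so the publisher offers 41, keeping 59.
Round 4 (the author proposes): the publisher can get 59 next round, worth 0.72 × 59 = 42.48 now. The author offers 42.48 and keeps 100 − 42.48 = 57.52.
Round 3 (the publisher proposes): the author can get 57.52 next round, worth 0.41 × 57.52 = 23.5832 now; the publisher offers that and keeps 76.4168.
Round 2 (the author proposes): the publisher can get 76.4168 next round, worth 0.72 × 76.4168 = 55.020096 now. The author offers 55.020096 and keeps 100 − 55.020096 = 44.979904.
Round 1 (the publisher proposes): the author can get 44.979904 next round, worth 0.41 × 44.979904 = 18.44176064 now, so the publisher offers 18.44176064, keeping 81.55823936.

18.44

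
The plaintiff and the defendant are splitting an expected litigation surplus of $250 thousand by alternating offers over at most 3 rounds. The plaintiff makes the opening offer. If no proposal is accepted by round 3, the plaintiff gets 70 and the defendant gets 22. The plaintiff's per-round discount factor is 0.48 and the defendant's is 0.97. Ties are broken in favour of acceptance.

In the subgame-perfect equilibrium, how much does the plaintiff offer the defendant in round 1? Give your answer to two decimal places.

136.34

Round 3 (the plaintiff proposes): the defendant gets 22 if talks fail, so the plaintiff offers 22 and keeps 228.
Round 2 (the defendant proposes): the plaintiff can get 228 next round, worth 0.48 × 228 = 109.44 now; the defendant offers that and keeps 140.56.
Round 1 (the plaintiff proposes): the defendant can get 140.56 next round, worth 0.97 × 140.56 = 136.3432 now, so the plaintiff offers 136.3432, keeping 113.6568.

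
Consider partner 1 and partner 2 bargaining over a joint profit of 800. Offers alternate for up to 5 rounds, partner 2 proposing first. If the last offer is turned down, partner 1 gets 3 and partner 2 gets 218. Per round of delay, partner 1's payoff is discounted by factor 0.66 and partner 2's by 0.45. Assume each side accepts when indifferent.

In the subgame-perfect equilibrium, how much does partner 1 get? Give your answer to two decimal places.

Round 5 (partner 2 proposes): partner 1 gets 3 if talks fail, so partner 2 offers 3 and keeps 797.
Round 4 (partner 1 proposes): partner 2 can get 797 next round, worth 0.45 × 797 = 358.65 now, so partner 1 offers 358.65, keeping 441.35.
Round 3 (partner 2 proposes): partner 1 can get 441.35 next round, worth 0.66 × 441.35 = 291.291 now; partner 2 offers that and keeps 508.709.
Round 2 (partner 1 proposes): partner 2 can get 508.709 next round, worth 0.45 × 508.709 = 228.91905 now, so partner 1 offers 228.91905, keeping 571.08095.
Round 1 (partner 2 proposes): partner 1 can get 571.08095 next round, worth 0.66 × 571.08095 = 376.913427 now; partner 2 offers that and keeps 423.086573.

376.91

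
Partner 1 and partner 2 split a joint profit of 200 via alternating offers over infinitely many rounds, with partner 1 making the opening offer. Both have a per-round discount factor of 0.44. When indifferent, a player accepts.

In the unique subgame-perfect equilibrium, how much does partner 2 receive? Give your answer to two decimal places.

When partner 1 proposes, partner 2 accepts any offer worth at least 0.44 times what partner 2 would get by proposing next round; and vice versa.
This gives x = 200 − 0.44y and y = 200 − 0.44x, where x and y are each side's share when it proposes.
Hence (1 − 0.44·0.44)x = 200(1 − 0.44), i.e. 0.8064·x = 112.
x ≈ 138.8889; partner 2's share is 200 − x ≈ 61.1111.

61.11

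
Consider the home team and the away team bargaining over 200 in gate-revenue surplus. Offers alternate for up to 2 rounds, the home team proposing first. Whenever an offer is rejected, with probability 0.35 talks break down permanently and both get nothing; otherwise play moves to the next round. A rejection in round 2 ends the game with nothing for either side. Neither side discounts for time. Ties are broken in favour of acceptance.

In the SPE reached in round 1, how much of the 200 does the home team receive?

70

Round 2 (the away team proposes): the home team will accept anything ≥ 0, so the away team offers 0 and keeps 200.
Round 1 (the home team proposes): rejecting gives the away team an expected 0.65 × 200 = 130, so the home team offers 130, keeping 70.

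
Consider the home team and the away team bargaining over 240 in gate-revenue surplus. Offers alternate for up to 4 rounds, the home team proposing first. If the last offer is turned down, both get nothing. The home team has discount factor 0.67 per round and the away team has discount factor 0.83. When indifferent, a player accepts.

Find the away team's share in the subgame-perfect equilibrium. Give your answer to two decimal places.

Round 4 (the away team proposes): the home team will accept anything ≥ 0, so the away team offers 0 and keeps 240.
Round 3 (the home team proposes): the away team can get 240 next round, worth 0.83 × 240 = 199.2 now; the home team offers that and keeps 40.8.
Round 2 (the away team proposes): the home team can get 40.8 next round, worth 0.67 × 40.8 = 27.336 now. The away team offers 27.336 and keeps 240 − 27.336 = 212.664.
Round 1 (the home team proposes): the away team can get 212.664 next round, worth 0.83 × 212.664 = 176.51112 now, so the home team offers 176.51112, keeping 63.48888.

176.51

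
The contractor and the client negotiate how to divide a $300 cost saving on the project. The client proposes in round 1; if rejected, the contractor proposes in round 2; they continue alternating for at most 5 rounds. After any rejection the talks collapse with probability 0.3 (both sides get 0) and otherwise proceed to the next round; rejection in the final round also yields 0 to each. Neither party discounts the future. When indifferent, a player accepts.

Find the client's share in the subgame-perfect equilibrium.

206.13

Round 5 (the client proposes): the contractor will accept anything ≥ 0, so the client offers 0 and keeps 300.
Round 4 (the contractor proposes): rejecting gives the client an expected 0.7 × 300 = 210. The contractor offers 210 and keeps 300 − 210 = 90.
Round 3 (the client proposes): rejecting gives the contractor an expected 0.7 × 90 = 63; the client offers that and keeps 237.
Round 2 (the contractor proposes): rejecting gives the client an expected 0.7 × 237 = 165.9; the contractor offers that and keeps 134.1.
Round 1 (the client proposes): rejecting gives the contractor an expected 0.7 × 134.1 = 93.87, so the client offers 93.87, keeping 206.13.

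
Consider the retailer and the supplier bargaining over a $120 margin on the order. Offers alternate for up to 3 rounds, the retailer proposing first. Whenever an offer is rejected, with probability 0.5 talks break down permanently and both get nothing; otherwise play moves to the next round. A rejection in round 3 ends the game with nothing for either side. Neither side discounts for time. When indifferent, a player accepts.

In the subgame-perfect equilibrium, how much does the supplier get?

30

Round 3 (the retailer proposes): rejection yields 0 for the supplier; the retailer offers 0 and keeps 120.
Round 2 (the supplier proposes): rejecting gives the retailer an expected 0.5 × 120 = 60, so the supplier offers 60, keeping 60.
Round 1 (the retailer proposes): rejecting gives the supplier an expected 0.5 × 60 = 30; the retailer offers that and keeps 90.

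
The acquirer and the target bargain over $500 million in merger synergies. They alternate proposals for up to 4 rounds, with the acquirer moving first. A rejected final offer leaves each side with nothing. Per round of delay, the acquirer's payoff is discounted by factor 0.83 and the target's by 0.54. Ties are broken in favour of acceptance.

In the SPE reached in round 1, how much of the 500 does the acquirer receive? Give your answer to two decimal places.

333.09

By backward induction:
Round 4 (the target proposes): the acquirer will accept anything ≥ 0, so the target offers 0 and keeps 500.
Round 3 (the acquirer proposes): the target can get 500 next round, worth 0.54 × 500 = 270 now. The acquirer offers 270 and keeps 500 − 270 = 230.
Round 2 (the target proposes): the acquirer can get 230 next round, worth 0.83 × 230 = 190.9 now. The target offers 190.9 and keeps 500 − 190.9 = 309.1.
Round 1 (the acquirer proposes): the target can get 309.1 next round, worth 0.54 × 309.1 = 166.914 now. The acquirer offers 166.914 and keeps 500 − 166.914 = 333.086.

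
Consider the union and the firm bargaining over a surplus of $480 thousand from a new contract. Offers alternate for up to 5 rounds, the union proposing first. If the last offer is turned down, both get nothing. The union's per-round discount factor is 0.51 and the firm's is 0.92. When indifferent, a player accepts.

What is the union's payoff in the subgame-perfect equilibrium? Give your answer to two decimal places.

162.09

Work backward from the last round.
Round 5 (the union proposes): the firm will accept anything ≥ 0, so the union offers 0 and keeps 480.
Round 4 (the firm proposes): the union can get 480 next round, worth 0.51 × 480 = 244.8 now. The firm offers 244.8 and keeps 480 − 244.8 = 235.2.
Round 3 (the union proposes): the firm can get 235.2 next round, worth 0.92 × 235.2 = 216.384 now, so the union offers 216.384, keeping 263.616.
Round 2 (the firm proposes): the union can get 263.616 next round, worth 0.51 × 263.616 = 134.44416 now. The firm offers 134.44416 and keeps 480 − 134.44416 = 345.55584.
Round 1 (the union proposes): the firm can get 345.55584 next round, worth 0.92 × 345.55584 = 317.9113728 now; the union offers that and keeps 162.0886272.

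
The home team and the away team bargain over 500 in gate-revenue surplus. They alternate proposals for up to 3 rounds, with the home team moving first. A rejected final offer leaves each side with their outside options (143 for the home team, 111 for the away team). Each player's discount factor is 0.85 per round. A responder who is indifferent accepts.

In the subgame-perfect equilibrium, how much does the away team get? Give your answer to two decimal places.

Work backward from the last round.
Round 3 (the home team proposes): the away team gets 111 if talks fail, so the home team offers 111 and keeps 389.
Round 2 (the away team proposes): the home team can get 389 next round, worth 0.85 × 389 = 330.65 now. The away team offers 330.65 and keeps 500 − 330.65 = 169.35.
Round 1 (the home team proposes): the away team can get 169.35 next round, worth 0.85 × 169.35 = 143.9475 now; the home team offers that and keeps 356.0525.

143.95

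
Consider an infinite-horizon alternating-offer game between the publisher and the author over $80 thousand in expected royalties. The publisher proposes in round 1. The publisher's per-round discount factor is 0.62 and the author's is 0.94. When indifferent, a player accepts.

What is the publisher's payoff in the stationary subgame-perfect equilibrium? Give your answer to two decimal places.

When the publisher proposes, the author accepts any offer worth at least 0.94 times what the author would get by proposing next round; and vice versa.
This gives x = 80 − 0.94y and y = 80 − 0.62x, where x and y are each side's share when it proposes.
Hence (1 − 0.94·0.62)x = 80(1 − 0.94), i.e. 0.4172·x = 4.8.
x ≈ 11.5053; the author's share is 80 − x ≈ 68.4947.

11.51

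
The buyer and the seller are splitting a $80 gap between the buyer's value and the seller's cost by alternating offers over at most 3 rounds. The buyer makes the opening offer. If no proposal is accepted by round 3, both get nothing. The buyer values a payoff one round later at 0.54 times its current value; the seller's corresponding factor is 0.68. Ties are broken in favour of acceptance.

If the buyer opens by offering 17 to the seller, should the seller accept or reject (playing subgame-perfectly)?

Reject

Work out the seller's continuation value if the offer is rejected.
Round 3 (the buyer proposes): rejection yields 0 for the seller; the buyer offers 0 and keeps 80.
Round 2 (the seller proposes): the buyer can get 80 next round, worth 0.54 × 80 = 43.2 now, so the seller offers 43.2, keeping 36.8.
So by rejecting in round 1, the seller gets 36.8 next round, worth 0.68 × 36.8 = 25.024 now.
Offer 17 < 25.024, so the seller rejects.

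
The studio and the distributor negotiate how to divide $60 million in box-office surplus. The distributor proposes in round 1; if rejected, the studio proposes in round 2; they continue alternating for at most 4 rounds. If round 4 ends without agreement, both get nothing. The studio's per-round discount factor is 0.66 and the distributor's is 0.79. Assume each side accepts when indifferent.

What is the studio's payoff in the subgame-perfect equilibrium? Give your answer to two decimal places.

Solve by backward induction from round 4.
Round 4 (the studio proposes): rejection yields 0 for the distributor; the studio offers 0 and keeps 60.
Round 3 (the distributor proposes): the studio can get 60 next round, worth 0.66 × 60 = 39.6 now; the distributor offers that and keeps 20.4.
Round 2 (the studio proposes): the distributor can get 20.4 next round, worth 0.79 × 20.4 = 16.116 now, so the studio offers 16.116, keeping 43.884.
Round 1 (the distributor proposes): the studio can get 43.884 next round, worth 0.66 × 43.884 = 28.96344 now, so the distributor offers 28.96344, keeping 31.03656.

28.96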